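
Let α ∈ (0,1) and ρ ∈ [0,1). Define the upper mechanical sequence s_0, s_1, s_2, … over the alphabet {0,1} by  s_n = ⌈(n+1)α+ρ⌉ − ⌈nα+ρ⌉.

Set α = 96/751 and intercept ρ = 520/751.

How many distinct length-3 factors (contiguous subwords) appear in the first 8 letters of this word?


4

t_n = ⌈(n·96+520)/751⌉ for n = 0 … 8:
  n=0…8: ⌈520/751⌉=1 ⌈616/751⌉=1 ⌈712/751⌉=1 ⌈808/751⌉=2 ⌈904/751⌉=2 ⌈1000/751⌉=2 ⌈1096/751⌉=2 ⌈1192/751⌉=2 ⌈1288/751⌉=2
s_n = t_(n+1) − t_n for n = 0 … 7 gives
prefix = 00100000
slide a length-3 window over [0..2] … [5..7] (6 windows); first occurrence of each distinct factor:
  [  0..  2] 001
  [  1..  3] 010
  [  2..  4] 100
  [  3..  5] 000
  (the other 2 windows repeat one of these)
distinct factors: {000, 001, 010, 100}
count = 4  (Sturmian bound for length 3 is 4)


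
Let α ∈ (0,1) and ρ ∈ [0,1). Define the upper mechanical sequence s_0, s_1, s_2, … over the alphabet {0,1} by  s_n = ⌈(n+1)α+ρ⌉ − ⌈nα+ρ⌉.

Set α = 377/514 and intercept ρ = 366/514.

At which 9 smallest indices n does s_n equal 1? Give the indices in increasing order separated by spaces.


0 1 3 4 5 7 8 9 11

n=0: ⌈743/514⌉−⌈366/514⌉ = 2−1 = 1  ← one
n=1: ⌈1120/514⌉−⌈743/514⌉ = 3−2 = 1  ← one
n=2: ⌈1497/514⌉−⌈1120/514⌉ = 3−3 = 0
n=3: ⌈1874/514⌉−⌈1497/514⌉ = 4−3 = 1  ← one
n=4: ⌈2251/514⌉−⌈1874/514⌉ = 5−4 = 1  ← one
n=5: ⌈2628/514⌉−⌈2251/514⌉ = 6−5 = 1  ← one
n=6: ⌈3005/514⌉−⌈2628/514⌉ = 6−6 = 0
n=7: ⌈3382/514⌉−⌈3005/514⌉ = 7−6 = 1  ← one
n=8: ⌈3759/514⌉−⌈3382/514⌉ = 8−7 = 1  ← one
n=9: ⌈4136/514⌉−⌈3759/514⌉ = 9−8 = 1  ← one
n=10: ⌈4513/514⌉−⌈4136/514⌉ = 9−9 = 0
n=11: ⌈4890/514⌉−⌈4513/514⌉ = 10−9 = 1  ← one
positions of the first 9 ones: 0 1 3 4 5 7 8 9 11


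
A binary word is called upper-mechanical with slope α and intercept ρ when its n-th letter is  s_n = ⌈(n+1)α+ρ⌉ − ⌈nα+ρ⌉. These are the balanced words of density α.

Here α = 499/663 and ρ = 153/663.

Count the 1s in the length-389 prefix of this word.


293

#1s = Σ_{n=0}^{388} s_n = Σ_{n=0}^{388} (⌈(n+1)α+ρ⌉ − ⌈nα+ρ⌉)
the sum telescopes: every ⌈nα+ρ⌉ with 0 < n < 389 appears once with + and once with −, leaving ⌈389α+ρ⌉ − ⌈0·α+ρ⌉
389α + ρ = (389·499 + 153) / 663 = 194264/663
ρ = 153/663
⌈194264/663⌉ = 294,  ⌈153/663⌉ = 1
#1s = 294 − 1 = 293


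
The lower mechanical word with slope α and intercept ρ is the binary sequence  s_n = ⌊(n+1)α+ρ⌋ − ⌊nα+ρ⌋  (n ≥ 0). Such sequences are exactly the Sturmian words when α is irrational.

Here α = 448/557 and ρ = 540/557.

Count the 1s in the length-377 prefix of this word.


304

#1s = Σ_{n=0}^{376} s_n = Σ_{n=0}^{376} (⌊(n+1)α+ρ⌋ − ⌊nα+ρ⌋)
the sum telescopes: every ⌊nα+ρ⌋ with 0 < n < 377 appears once with + and once with −, leaving ⌊377α+ρ⌋ − ⌊0·α+ρ⌋
377α + ρ = (377·448 + 540) / 557 = 169436/557
ρ = 540/557
⌊169436/557⌋ = 304,  ⌊540/557⌋ = 0
#1s = 304 − 0 = 304


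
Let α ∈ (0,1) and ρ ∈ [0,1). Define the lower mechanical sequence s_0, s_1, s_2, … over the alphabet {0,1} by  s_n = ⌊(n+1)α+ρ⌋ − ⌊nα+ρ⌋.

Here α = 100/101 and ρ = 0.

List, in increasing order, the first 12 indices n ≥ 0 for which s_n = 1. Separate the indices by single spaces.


1 2 3 4 5 6 7 8 9 10 11 12

n=0: ⌊100/101⌋−⌊0/101⌋ = 0−0 = 0
n=1: ⌊200/101⌋−⌊100/101⌋ = 1−0 = 1  ← one
n=2: ⌊300/101⌋−⌊200/101⌋ = 2−1 = 1  ← one
n=3: ⌊400/101⌋−⌊300/101⌋ = 3−2 = 1  ← one
n=4: ⌊500/101⌋−⌊400/101⌋ = 4−3 = 1  ← one
n=5: ⌊600/101⌋−⌊500/101⌋ = 5−4 = 1  ← one
n=6: ⌊700/101⌋−⌊600/101⌋ = 6−5 = 1  ← one
n=7: ⌊800/101⌋−⌊700/101⌋ = 7−6 = 1  ← one
n=8: ⌊900/101⌋−⌊800/101⌋ = 8−7 = 1  ← one
n=9: ⌊1000/101⌋−⌊900/101⌋ = 9−8 = 1  ← one
n=10: ⌊1100/101⌋−⌊1000/101⌋ = 10−9 = 1  ← one
n=11: ⌊1200/101⌋−⌊1100/101⌋ = 11−10 = 1  ← one
n=12: ⌊1300/101⌋−⌊1200/101⌋ = 12−11 = 1  ← one
positions of the first 12 ones: 1 2 3 4 5 6 7 8 9 10 11 12


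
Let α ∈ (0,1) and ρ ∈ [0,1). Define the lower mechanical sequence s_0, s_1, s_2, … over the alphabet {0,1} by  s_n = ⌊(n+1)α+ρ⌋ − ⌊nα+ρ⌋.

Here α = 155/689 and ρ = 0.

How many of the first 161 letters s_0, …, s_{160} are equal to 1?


36

#1s = Σ_{n=0}^{160} s_n = Σ_{n=0}^{160} (⌊(n+1)α+ρ⌋ − ⌊nα+ρ⌋)
the sum telescopes: every ⌊nα+ρ⌋ with 0 < n < 161 appears once with + and once with −, leaving ⌊161α+ρ⌋ − ⌊0·α+ρ⌋
161α + ρ = (161·155) / 689 = 24955/689
ρ = 0/689
⌊24955/689⌋ = 36,  ⌊0/689⌋ = 0
#1s = 36 − 0 = 36


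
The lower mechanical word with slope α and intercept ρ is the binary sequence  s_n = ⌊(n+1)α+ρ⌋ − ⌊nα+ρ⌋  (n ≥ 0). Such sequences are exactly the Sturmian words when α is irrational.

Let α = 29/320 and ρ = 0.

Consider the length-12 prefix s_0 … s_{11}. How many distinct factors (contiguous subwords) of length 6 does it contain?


2

t_n = ⌊(n·29)/320⌋ for n = 0 … 12:
  n=0…9: ⌊0/320⌋=0 ⌊29/320⌋=0 ⌊58/320⌋=0 ⌊87/320⌋=0 ⌊116/320⌋=0 ⌊145/320⌋=0 ⌊174/320⌋=0 ⌊203/320⌋=0 ⌊232/320⌋=0 ⌊261/320⌋=0
  n=10…12: ⌊290/320⌋=0 ⌊319/320⌋=0 ⌊348/320⌋=1
s_n = t_(n+1) − t_n for n = 0 … 11 gives
prefix = 000000000001
slide a length-6 window over [0..5] … [6..11] (7 windows); first occurrence of each distinct factor:
  [  0..  5] 000000
  [  6.. 11] 000001
  (the other 5 windows repeat one of these)
distinct factors: {000000, 000001}
count = 2  (Sturmian bound for length 6 is 7)


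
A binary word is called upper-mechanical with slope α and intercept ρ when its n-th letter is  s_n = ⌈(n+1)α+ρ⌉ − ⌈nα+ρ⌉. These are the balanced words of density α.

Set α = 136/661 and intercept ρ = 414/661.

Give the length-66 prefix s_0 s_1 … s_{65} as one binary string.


010000100001000010000100001000100001000010000100001000010000100001

n=0: ⌈(1·136+414)/661⌉ − ⌈(0·136+414)/661⌉ = ⌈550/661⌉ − ⌈414/661⌉ = 1 − 1 = 0
n=1: ⌈(2·136+414)/661⌉ − ⌈(1·136+414)/661⌉ = ⌈686/661⌉ − ⌈550/661⌉ = 2 − 1 = 1
n=2: ⌈(3·136+414)/661⌉ − ⌈(2·136+414)/661⌉ = ⌈822/661⌉ − ⌈686/661⌉ = 2 − 2 = 0
n=3: ⌈(4·136+414)/661⌉ − ⌈(3·136+414)/661⌉ = ⌈958/661⌉ − ⌈822/661⌉ = 2 − 2 = 0
n=4: ⌈(5·136+414)/661⌉ − ⌈(4·136+414)/661⌉ = ⌈1094/661⌉ − ⌈958/661⌉ = 2 − 2 = 0
n=5: ⌈(6·136+414)/661⌉ − ⌈(5·136+414)/661⌉ = ⌈1230/661⌉ − ⌈1094/661⌉ = 2 − 2 = 0
n=6: ⌈(7·136+414)/661⌉ − ⌈(6·136+414)/661⌉ = ⌈1366/661⌉ − ⌈1230/661⌉ = 3 − 2 = 1
n=7: ⌈(8·136+414)/661⌉ − ⌈(7·136+414)/661⌉ = ⌈1502/661⌉ − ⌈1366/661⌉ = 3 − 3 = 0
n=8: ⌈(9·136+414)/661⌉ − ⌈(8·136+414)/661⌉ = ⌈1638/661⌉ − ⌈1502/661⌉ = 3 − 3 = 0
n=9: ⌈(10·136+414)/661⌉ − ⌈(9·136+414)/661⌉ = ⌈1774/661⌉ − ⌈1638/661⌉ = 3 − 3 = 0
n=10: ⌈(11·136+414)/661⌉ − ⌈(10·136+414)/661⌉ = ⌈1910/661⌉ − ⌈1774/661⌉ = 3 − 3 = 0
n=11: ⌈(12·136+414)/661⌉ − ⌈(11·136+414)/661⌉ = ⌈2046/661⌉ − ⌈1910/661⌉ = 4 − 3 = 1
n=12: ⌈(13·136+414)/661⌉ − ⌈(12·136+414)/661⌉ = ⌈2182/661⌉ − ⌈2046/661⌉ = 4 − 4 = 0
n=13: ⌈(14·136+414)/661⌉ − ⌈(13·136+414)/661⌉ = ⌈2318/661⌉ − ⌈2182/661⌉ = 4 − 4 = 0
n=14: ⌈(15·136+414)/661⌉ − ⌈(14·136+414)/661⌉ = ⌈2454/661⌉ − ⌈2318/661⌉ = 4 − 4 = 0
n=15: ⌈(16·136+414)/661⌉ − ⌈(15·136+414)/661⌉ = ⌈2590/661⌉ − ⌈2454/661⌉ = 4 − 4 = 0
n=16: ⌈(17·136+414)/661⌉ − ⌈(16·136+414)/661⌉ = ⌈2726/661⌉ − ⌈2590/661⌉ = 5 − 4 = 1
n=17: ⌈(18·136+414)/661⌉ − ⌈(17·136+414)/661⌉ = ⌈2862/661⌉ − ⌈2726/661⌉ = 5 − 5 = 0
n=18: ⌈(19·136+414)/661⌉ − ⌈(18·136+414)/661⌉ = ⌈2998/661⌉ − ⌈2862/661⌉ = 5 − 5 = 0
n=19: ⌈(20·136+414)/661⌉ − ⌈(19·136+414)/661⌉ = ⌈3134/661⌉ − ⌈2998/661⌉ = 5 − 5 = 0
n=20: ⌈(21·136+414)/661⌉ − ⌈(20·136+414)/661⌉ = ⌈3270/661⌉ − ⌈3134/661⌉ = 5 − 5 = 0
n=21: ⌈(22·136+414)/661⌉ − ⌈(21·136+414)/661⌉ = ⌈3406/661⌉ − ⌈3270/661⌉ = 6 − 5 = 1
n=22: ⌈(23·136+414)/661⌉ − ⌈(22·136+414)/661⌉ = ⌈3542/661⌉ − ⌈3406/661⌉ = 6 − 6 = 0
n=23: ⌈(24·136+414)/661⌉ − ⌈(23·136+414)/661⌉ = ⌈3678/661⌉ − ⌈3542/661⌉ = 6 − 6 = 0
n=24: ⌈(25·136+414)/661⌉ − ⌈(24·136+414)/661⌉ = ⌈3814/661⌉ − ⌈3678/661⌉ = 6 − 6 = 0
n=25: ⌈(26·136+414)/661⌉ − ⌈(25·136+414)/661⌉ = ⌈3950/661⌉ − ⌈3814/661⌉ = 6 − 6 = 0
n=26: ⌈(27·136+414)/661⌉ − ⌈(26·136+414)/661⌉ = ⌈4086/661⌉ − ⌈3950/661⌉ = 7 − 6 = 1
n=27: ⌈(28·136+414)/661⌉ − ⌈(27·136+414)/661⌉ = ⌈4222/661⌉ − ⌈4086/661⌉ = 7 − 7 = 0
n=28: ⌈(29·136+414)/661⌉ − ⌈(28·136+414)/661⌉ = ⌈4358/661⌉ − ⌈4222/661⌉ = 7 − 7 = 0
n=29: ⌈(30·136+414)/661⌉ − ⌈(29·136+414)/661⌉ = ⌈4494/661⌉ − ⌈4358/661⌉ = 7 − 7 = 0
n=30: ⌈(31·136+414)/661⌉ − ⌈(30·136+414)/661⌉ = ⌈4630/661⌉ − ⌈4494/661⌉ = 8 − 7 = 1
n=31: ⌈(32·136+414)/661⌉ − ⌈(31·136+414)/661⌉ = ⌈4766/661⌉ − ⌈4630/661⌉ = 8 − 8 = 0
n=32: ⌈(33·136+414)/661⌉ − ⌈(32·136+414)/661⌉ = ⌈4902/661⌉ − ⌈4766/661⌉ = 8 − 8 = 0
n=33: ⌈(34·136+414)/661⌉ − ⌈(33·136+414)/661⌉ = ⌈5038/661⌉ − ⌈4902/661⌉ = 8 − 8 = 0
n=34: ⌈(35·136+414)/661⌉ − ⌈(34·136+414)/661⌉ = ⌈5174/661⌉ − ⌈5038/661⌉ = 8 − 8 = 0
n=35: ⌈(36·136+414)/661⌉ − ⌈(35·136+414)/661⌉ = ⌈5310/661⌉ − ⌈5174/661⌉ = 9 − 8 = 1
n=36: ⌈(37·136+414)/661⌉ − ⌈(36·136+414)/661⌉ = ⌈5446/661⌉ − ⌈5310/661⌉ = 9 − 9 = 0
n=37: ⌈(38·136+414)/661⌉ − ⌈(37·136+414)/661⌉ = ⌈5582/661⌉ − ⌈5446/661⌉ = 9 − 9 = 0
n=38: ⌈(39·136+414)/661⌉ − ⌈(38·136+414)/661⌉ = ⌈5718/661⌉ − ⌈5582/661⌉ = 9 − 9 = 0
n=39: ⌈(40·136+414)/661⌉ − ⌈(39·136+414)/661⌉ = ⌈5854/661⌉ − ⌈5718/661⌉ = 9 − 9 = 0
n=40: ⌈(41·136+414)/661⌉ − ⌈(40·136+414)/661⌉ = ⌈5990/661⌉ − ⌈5854/661⌉ = 10 − 9 = 1
n=41: ⌈(42·136+414)/661⌉ − ⌈(41·136+414)/661⌉ = ⌈6126/661⌉ − ⌈5990/661⌉ = 10 − 10 = 0
n=42: ⌈(43·136+414)/661⌉ − ⌈(42·136+414)/661⌉ = ⌈6262/661⌉ − ⌈6126/661⌉ = 10 − 10 = 0
n=43: ⌈(44·136+414)/661⌉ − ⌈(43·136+414)/661⌉ = ⌈6398/661⌉ − ⌈6262/661⌉ = 10 − 10 = 0
n=44: ⌈(45·136+414)/661⌉ − ⌈(44·136+414)/661⌉ = ⌈6534/661⌉ − ⌈6398/661⌉ = 10 − 10 = 0
n=45: ⌈(46·136+414)/661⌉ − ⌈(45·136+414)/661⌉ = ⌈6670/661⌉ − ⌈6534/661⌉ = 11 − 10 = 1
n=46: ⌈(47·136+414)/661⌉ − ⌈(46·136+414)/661⌉ = ⌈6806/661⌉ − ⌈6670/661⌉ = 11 − 11 = 0
n=47: ⌈(48·136+414)/661⌉ − ⌈(47·136+414)/661⌉ = ⌈6942/661⌉ − ⌈6806/661⌉ = 11 − 11 = 0
n=48: ⌈(49·136+414)/661⌉ − ⌈(48·136+414)/661⌉ = ⌈7078/661⌉ − ⌈6942/661⌉ = 11 − 11 = 0
n=49: ⌈(50·136+414)/661⌉ − ⌈(49·136+414)/661⌉ = ⌈7214/661⌉ − ⌈7078/661⌉ = 11 − 11 = 0
n=50: ⌈(51·136+414)/661⌉ − ⌈(50·136+414)/661⌉ = ⌈7350/661⌉ − ⌈7214/661⌉ = 12 − 11 = 1
n=51: ⌈(52·136+414)/661⌉ − ⌈(51·136+414)/661⌉ = ⌈7486/661⌉ − ⌈7350/661⌉ = 12 − 12 = 0
n=52: ⌈(53·136+414)/661⌉ − ⌈(52·136+414)/661⌉ = ⌈7622/661⌉ − ⌈7486/661⌉ = 12 − 12 = 0
n=53: ⌈(54·136+414)/661⌉ − ⌈(53·136+414)/661⌉ = ⌈7758/661⌉ − ⌈7622/661⌉ = 12 − 12 = 0
n=54: ⌈(55·136+414)/661⌉ − ⌈(54·136+414)/661⌉ = ⌈7894/661⌉ − ⌈7758/661⌉ = 12 − 12 = 0
n=55: ⌈(56·136+414)/661⌉ − ⌈(55·136+414)/661⌉ = ⌈8030/661⌉ − ⌈7894/661⌉ = 13 − 12 = 1
n=56: ⌈(57·136+414)/661⌉ − ⌈(56·136+414)/661⌉ = ⌈8166/661⌉ − ⌈8030/661⌉ = 13 − 13 = 0
n=57: ⌈(58·136+414)/661⌉ − ⌈(57·136+414)/661⌉ = ⌈8302/661⌉ − ⌈8166/661⌉ = 13 − 13 = 0
n=58: ⌈(59·136+414)/661⌉ − ⌈(58·136+414)/661⌉ = ⌈8438/661⌉ − ⌈8302/661⌉ = 13 − 13 = 0
n=59: ⌈(60·136+414)/661⌉ − ⌈(59·136+414)/661⌉ = ⌈8574/661⌉ − ⌈8438/661⌉ = 13 − 13 = 0
n=60: ⌈(61·136+414)/661⌉ − ⌈(60·136+414)/661⌉ = ⌈8710/661⌉ − ⌈8574/661⌉ = 14 − 13 = 1
n=61: ⌈(62·136+414)/661⌉ − ⌈(61·136+414)/661⌉ = ⌈8846/661⌉ − ⌈8710/661⌉ = 14 − 14 = 0
n=62: ⌈(63·136+414)/661⌉ − ⌈(62·136+414)/661⌉ = ⌈8982/661⌉ − ⌈8846/661⌉ = 14 − 14 = 0
n=63: ⌈(64·136+414)/661⌉ − ⌈(63·136+414)/661⌉ = ⌈9118/661⌉ − ⌈8982/661⌉ = 14 − 14 = 0
n=64: ⌈(65·136+414)/661⌉ − ⌈(64·136+414)/661⌉ = ⌈9254/661⌉ − ⌈9118/661⌉ = 14 − 14 = 0
n=65: ⌈(66·136+414)/661⌉ − ⌈(65·136+414)/661⌉ = ⌈9390/661⌉ − ⌈9254/661⌉ = 15 − 14 = 1


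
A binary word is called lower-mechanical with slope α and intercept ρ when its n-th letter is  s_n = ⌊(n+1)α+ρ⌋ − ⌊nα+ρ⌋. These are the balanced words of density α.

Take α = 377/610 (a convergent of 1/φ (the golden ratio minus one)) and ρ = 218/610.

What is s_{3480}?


(n+1)α + ρ = (3481·377 + 218) / 610 = 1312555/610
nα + ρ     = (3480·377 + 218) / 610 = 1312178/610
⌊1312555/610⌋ = 2151,  ⌊1312178/610⌋ = 2151
s_{3480} = 2151 − 2151 = 0

0


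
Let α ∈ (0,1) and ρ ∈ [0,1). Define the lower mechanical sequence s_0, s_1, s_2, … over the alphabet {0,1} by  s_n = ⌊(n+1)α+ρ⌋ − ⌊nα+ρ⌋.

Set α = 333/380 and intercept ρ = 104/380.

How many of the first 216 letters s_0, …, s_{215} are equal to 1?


#1s = Σ_{n=0}^{215} s_n = Σ_{n=0}^{215} (⌊(n+1)α+ρ⌋ − ⌊nα+ρ⌋)
the sum telescopes: every ⌊nα+ρ⌋ with 0 < n < 216 appears once with + and once with −, leaving ⌊216α+ρ⌋ − ⌊0·α+ρ⌋
216α + ρ = (216·333 + 104) / 380 = 72032/380
ρ = 104/380
⌊72032/380⌋ = 189,  ⌊104/380⌋ = 0
#1s = 189 − 0 = 189

189


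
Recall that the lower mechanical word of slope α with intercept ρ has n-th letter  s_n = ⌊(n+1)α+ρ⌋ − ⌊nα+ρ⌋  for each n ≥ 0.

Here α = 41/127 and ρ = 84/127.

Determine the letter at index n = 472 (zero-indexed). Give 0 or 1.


(n+1)α + ρ = (473·41 + 84) / 127 = 19477/127
nα + ρ     = (472·41 + 84) / 127 = 19436/127
⌊19477/127⌋ = 153,  ⌊19436/127⌋ = 153
s_{472} = 153 − 153 = 0

0


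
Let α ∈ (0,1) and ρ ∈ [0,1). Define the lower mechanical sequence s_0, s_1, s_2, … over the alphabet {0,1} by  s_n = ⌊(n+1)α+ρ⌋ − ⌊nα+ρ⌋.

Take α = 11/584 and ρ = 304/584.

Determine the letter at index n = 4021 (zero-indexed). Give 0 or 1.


(n+1)α + ρ = (4022·11 + 304) / 584 = 44546/584
nα + ρ     = (4021·11 + 304) / 584 = 44535/584
⌊44546/584⌋ = 76,  ⌊44535/584⌋ = 76
s_{4021} = 76 − 76 = 0

0


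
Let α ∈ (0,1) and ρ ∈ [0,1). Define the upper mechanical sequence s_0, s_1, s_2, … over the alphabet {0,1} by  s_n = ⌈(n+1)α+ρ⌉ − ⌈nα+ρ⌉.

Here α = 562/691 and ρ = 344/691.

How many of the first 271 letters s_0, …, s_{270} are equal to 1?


220

#1s = Σ_{n=0}^{270} s_n = Σ_{n=0}^{270} (⌈(n+1)α+ρ⌉ − ⌈nα+ρ⌉)
the sum telescopes: every ⌈nα+ρ⌉ with 0 < n < 271 appears once with + and once with −, leaving ⌈271α+ρ⌉ − ⌈0·α+ρ⌉
271α + ρ = (271·562 + 344) / 691 = 152646/691
ρ = 344/691
⌈152646/691⌉ = 221,  ⌈344/691⌉ = 1
#1s = 221 − 1 = 220


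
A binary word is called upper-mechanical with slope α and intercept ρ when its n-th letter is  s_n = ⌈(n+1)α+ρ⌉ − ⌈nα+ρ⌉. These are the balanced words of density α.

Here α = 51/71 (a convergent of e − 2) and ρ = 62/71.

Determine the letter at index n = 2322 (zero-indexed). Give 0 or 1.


(n+1)α + ρ = (2323·51 + 62) / 71 = 118535/71
nα + ρ     = (2322·51 + 62) / 71 = 118484/71
⌈118535/71⌉ = 1670,  ⌈118484/71⌉ = 1669
s_{2322} = 1670 − 1669 = 1

1


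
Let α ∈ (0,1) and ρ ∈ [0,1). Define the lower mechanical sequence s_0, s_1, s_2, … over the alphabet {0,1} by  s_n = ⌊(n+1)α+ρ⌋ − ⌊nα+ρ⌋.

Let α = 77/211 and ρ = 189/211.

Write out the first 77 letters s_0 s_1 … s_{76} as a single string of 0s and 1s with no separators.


10010100100101001001001010010010010100100100101001001001010010010010100100100

n=0: ⌊(1·77+189)/211⌋ − ⌊(0·77+189)/211⌋ = ⌊266/211⌋ − ⌊189/211⌋ = 1 − 0 = 1
n=1: ⌊(2·77+189)/211⌋ − ⌊(1·77+189)/211⌋ = ⌊343/211⌋ − ⌊266/211⌋ = 1 − 1 = 0
n=2: ⌊(3·77+189)/211⌋ − ⌊(2·77+189)/211⌋ = ⌊420/211⌋ − ⌊343/211⌋ = 1 − 1 = 0
n=3: ⌊(4·77+189)/211⌋ − ⌊(3·77+189)/211⌋ = ⌊497/211⌋ − ⌊420/211⌋ = 2 − 1 = 1
n=4: ⌊(5·77+189)/211⌋ − ⌊(4·77+189)/211⌋ = ⌊574/211⌋ − ⌊497/211⌋ = 2 − 2 = 0
n=5: ⌊(6·77+189)/211⌋ − ⌊(5·77+189)/211⌋ = ⌊651/211⌋ − ⌊574/211⌋ = 3 − 2 = 1
n=6: ⌊(7·77+189)/211⌋ − ⌊(6·77+189)/211⌋ = ⌊728/211⌋ − ⌊651/211⌋ = 3 − 3 = 0
n=7: ⌊(8·77+189)/211⌋ − ⌊(7·77+189)/211⌋ = ⌊805/211⌋ − ⌊728/211⌋ = 3 − 3 = 0
n=8: ⌊(9·77+189)/211⌋ − ⌊(8·77+189)/211⌋ = ⌊882/211⌋ − ⌊805/211⌋ = 4 − 3 = 1
n=9: ⌊(10·77+189)/211⌋ − ⌊(9·77+189)/211⌋ = ⌊959/211⌋ − ⌊882/211⌋ = 4 − 4 = 0
n=10: ⌊(11·77+189)/211⌋ − ⌊(10·77+189)/211⌋ = ⌊1036/211⌋ − ⌊959/211⌋ = 4 − 4 = 0
n=11: ⌊(12·77+189)/211⌋ − ⌊(11·77+189)/211⌋ = ⌊1113/211⌋ − ⌊1036/211⌋ = 5 − 4 = 1
n=12: ⌊(13·77+189)/211⌋ − ⌊(12·77+189)/211⌋ = ⌊1190/211⌋ − ⌊1113/211⌋ = 5 − 5 = 0
n=13: ⌊(14·77+189)/211⌋ − ⌊(13·77+189)/211⌋ = ⌊1267/211⌋ − ⌊1190/211⌋ = 6 − 5 = 1
n=14: ⌊(15·77+189)/211⌋ − ⌊(14·77+189)/211⌋ = ⌊1344/211⌋ − ⌊1267/211⌋ = 6 − 6 = 0
n=15: ⌊(16·77+189)/211⌋ − ⌊(15·77+189)/211⌋ = ⌊1421/211⌋ − ⌊1344/211⌋ = 6 − 6 = 0
n=16: ⌊(17·77+189)/211⌋ − ⌊(16·77+189)/211⌋ = ⌊1498/211⌋ − ⌊1421/211⌋ = 7 − 6 = 1
n=17: ⌊(18·77+189)/211⌋ − ⌊(17·77+189)/211⌋ = ⌊1575/211⌋ − ⌊1498/211⌋ = 7 − 7 = 0
n=18: ⌊(19·77+189)/211⌋ − ⌊(18·77+189)/211⌋ = ⌊1652/211⌋ − ⌊1575/211⌋ = 7 − 7 = 0
n=19: ⌊(20·77+189)/211⌋ − ⌊(19·77+189)/211⌋ = ⌊1729/211⌋ − ⌊1652/211⌋ = 8 − 7 = 1
n=20: ⌊(21·77+189)/211⌋ − ⌊(20·77+189)/211⌋ = ⌊1806/211⌋ − ⌊1729/211⌋ = 8 − 8 = 0
n=21: ⌊(22·77+189)/211⌋ − ⌊(21·77+189)/211⌋ = ⌊1883/211⌋ − ⌊1806/211⌋ = 8 − 8 = 0
n=22: ⌊(23·77+189)/211⌋ − ⌊(22·77+189)/211⌋ = ⌊1960/211⌋ − ⌊1883/211⌋ = 9 − 8 = 1
n=23: ⌊(24·77+189)/211⌋ − ⌊(23·77+189)/211⌋ = ⌊2037/211⌋ − ⌊1960/211⌋ = 9 − 9 = 0
n=24: ⌊(25·77+189)/211⌋ − ⌊(24·77+189)/211⌋ = ⌊2114/211⌋ − ⌊2037/211⌋ = 10 − 9 = 1
n=25: ⌊(26·77+189)/211⌋ − ⌊(25·77+189)/211⌋ = ⌊2191/211⌋ − ⌊2114/211⌋ = 10 − 10 = 0
n=26: ⌊(27·77+189)/211⌋ − ⌊(26·77+189)/211⌋ = ⌊2268/211⌋ − ⌊2191/211⌋ = 10 − 10 = 0
n=27: ⌊(28·77+189)/211⌋ − ⌊(27·77+189)/211⌋ = ⌊2345/211⌋ − ⌊2268/211⌋ = 11 − 10 = 1
n=28: ⌊(29·77+189)/211⌋ − ⌊(28·77+189)/211⌋ = ⌊2422/211⌋ − ⌊2345/211⌋ = 11 − 11 = 0
n=29: ⌊(30·77+189)/211⌋ − ⌊(29·77+189)/211⌋ = ⌊2499/211⌋ − ⌊2422/211⌋ = 11 − 11 = 0
n=30: ⌊(31·77+189)/211⌋ − ⌊(30·77+189)/211⌋ = ⌊2576/211⌋ − ⌊2499/211⌋ = 12 − 11 = 1
n=31: ⌊(32·77+189)/211⌋ − ⌊(31·77+189)/211⌋ = ⌊2653/211⌋ − ⌊2576/211⌋ = 12 − 12 = 0
n=32: ⌊(33·77+189)/211⌋ − ⌊(32·77+189)/211⌋ = ⌊2730/211⌋ − ⌊2653/211⌋ = 12 − 12 = 0
n=33: ⌊(34·77+189)/211⌋ − ⌊(33·77+189)/211⌋ = ⌊2807/211⌋ − ⌊2730/211⌋ = 13 − 12 = 1
n=34: ⌊(35·77+189)/211⌋ − ⌊(34·77+189)/211⌋ = ⌊2884/211⌋ − ⌊2807/211⌋ = 13 − 13 = 0
n=35: ⌊(36·77+189)/211⌋ − ⌊(35·77+189)/211⌋ = ⌊2961/211⌋ − ⌊2884/211⌋ = 14 − 13 = 1
n=36: ⌊(37·77+189)/211⌋ − ⌊(36·77+189)/211⌋ = ⌊3038/211⌋ − ⌊2961/211⌋ = 14 − 14 = 0
n=37: ⌊(38·77+189)/211⌋ − ⌊(37·77+189)/211⌋ = ⌊3115/211⌋ − ⌊3038/211⌋ = 14 − 14 = 0
n=38: ⌊(39·77+189)/211⌋ − ⌊(38·77+189)/211⌋ = ⌊3192/211⌋ − ⌊3115/211⌋ = 15 − 14 = 1
n=39: ⌊(40·77+189)/211⌋ − ⌊(39·77+189)/211⌋ = ⌊3269/211⌋ − ⌊3192/211⌋ = 15 − 15 = 0
n=40: ⌊(41·77+189)/211⌋ − ⌊(40·77+189)/211⌋ = ⌊3346/211⌋ − ⌊3269/211⌋ = 15 − 15 = 0
n=41: ⌊(42·77+189)/211⌋ − ⌊(41·77+189)/211⌋ = ⌊3423/211⌋ − ⌊3346/211⌋ = 16 − 15 = 1
n=42: ⌊(43·77+189)/211⌋ − ⌊(42·77+189)/211⌋ = ⌊3500/211⌋ − ⌊3423/211⌋ = 16 − 16 = 0
n=43: ⌊(44·77+189)/211⌋ − ⌊(43·77+189)/211⌋ = ⌊3577/211⌋ − ⌊3500/211⌋ = 16 − 16 = 0
n=44: ⌊(45·77+189)/211⌋ − ⌊(44·77+189)/211⌋ = ⌊3654/211⌋ − ⌊3577/211⌋ = 17 − 16 = 1
n=45: ⌊(46·77+189)/211⌋ − ⌊(45·77+189)/211⌋ = ⌊3731/211⌋ − ⌊3654/211⌋ = 17 − 17 = 0
n=46: ⌊(47·77+189)/211⌋ − ⌊(46·77+189)/211⌋ = ⌊3808/211⌋ − ⌊3731/211⌋ = 18 − 17 = 1
n=47: ⌊(48·77+189)/211⌋ − ⌊(47·77+189)/211⌋ = ⌊3885/211⌋ − ⌊3808/211⌋ = 18 − 18 = 0
n=48: ⌊(49·77+189)/211⌋ − ⌊(48·77+189)/211⌋ = ⌊3962/211⌋ − ⌊3885/211⌋ = 18 − 18 = 0
n=49: ⌊(50·77+189)/211⌋ − ⌊(49·77+189)/211⌋ = ⌊4039/211⌋ − ⌊3962/211⌋ = 19 − 18 = 1
n=50: ⌊(51·77+189)/211⌋ − ⌊(50·77+189)/211⌋ = ⌊4116/211⌋ − ⌊4039/211⌋ = 19 − 19 = 0
n=51: ⌊(52·77+189)/211⌋ − ⌊(51·77+189)/211⌋ = ⌊4193/211⌋ − ⌊4116/211⌋ = 19 − 19 = 0
n=52: ⌊(53·77+189)/211⌋ − ⌊(52·77+189)/211⌋ = ⌊4270/211⌋ − ⌊4193/211⌋ = 20 − 19 = 1
n=53: ⌊(54·77+189)/211⌋ − ⌊(53·77+189)/211⌋ = ⌊4347/211⌋ − ⌊4270/211⌋ = 20 − 20 = 0
n=54: ⌊(55·77+189)/211⌋ − ⌊(54·77+189)/211⌋ = ⌊4424/211⌋ − ⌊4347/211⌋ = 20 − 20 = 0
n=55: ⌊(56·77+189)/211⌋ − ⌊(55·77+189)/211⌋ = ⌊4501/211⌋ − ⌊4424/211⌋ = 21 − 20 = 1
n=56: ⌊(57·77+189)/211⌋ − ⌊(56·77+189)/211⌋ = ⌊4578/211⌋ − ⌊4501/211⌋ = 21 − 21 = 0
n=57: ⌊(58·77+189)/211⌋ − ⌊(57·77+189)/211⌋ = ⌊4655/211⌋ − ⌊4578/211⌋ = 22 − 21 = 1
n=58: ⌊(59·77+189)/211⌋ − ⌊(58·77+189)/211⌋ = ⌊4732/211⌋ − ⌊4655/211⌋ = 22 − 22 = 0
n=59: ⌊(60·77+189)/211⌋ − ⌊(59·77+189)/211⌋ = ⌊4809/211⌋ − ⌊4732/211⌋ = 22 − 22 = 0
n=60: ⌊(61·77+189)/211⌋ − ⌊(60·77+189)/211⌋ = ⌊4886/211⌋ − ⌊4809/211⌋ = 23 − 22 = 1
n=61: ⌊(62·77+189)/211⌋ − ⌊(61·77+189)/211⌋ = ⌊4963/211⌋ − ⌊4886/211⌋ = 23 − 23 = 0
n=62: ⌊(63·77+189)/211⌋ − ⌊(62·77+189)/211⌋ = ⌊5040/211⌋ − ⌊4963/211⌋ = 23 − 23 = 0
n=63: ⌊(64·77+189)/211⌋ − ⌊(63·77+189)/211⌋ = ⌊5117/211⌋ − ⌊5040/211⌋ = 24 − 23 = 1
n=64: ⌊(65·77+189)/211⌋ − ⌊(64·77+189)/211⌋ = ⌊5194/211⌋ − ⌊5117/211⌋ = 24 − 24 = 0
n=65: ⌊(66·77+189)/211⌋ − ⌊(65·77+189)/211⌋ = ⌊5271/211⌋ − ⌊5194/211⌋ = 24 − 24 = 0
n=66: ⌊(67·77+189)/211⌋ − ⌊(66·77+189)/211⌋ = ⌊5348/211⌋ − ⌊5271/211⌋ = 25 − 24 = 1
n=67: ⌊(68·77+189)/211⌋ − ⌊(67·77+189)/211⌋ = ⌊5425/211⌋ − ⌊5348/211⌋ = 25 − 25 = 0
n=68: ⌊(69·77+189)/211⌋ − ⌊(68·77+189)/211⌋ = ⌊5502/211⌋ − ⌊5425/211⌋ = 26 − 25 = 1
n=69: ⌊(70·77+189)/211⌋ − ⌊(69·77+189)/211⌋ = ⌊5579/211⌋ − ⌊5502/211⌋ = 26 − 26 = 0
n=70: ⌊(71·77+189)/211⌋ − ⌊(70·77+189)/211⌋ = ⌊5656/211⌋ − ⌊5579/211⌋ = 26 − 26 = 0
n=71: ⌊(72·77+189)/211⌋ − ⌊(71·77+189)/211⌋ = ⌊5733/211⌋ − ⌊5656/211⌋ = 27 − 26 = 1
n=72: ⌊(73·77+189)/211⌋ − ⌊(72·77+189)/211⌋ = ⌊5810/211⌋ − ⌊5733/211⌋ = 27 − 27 = 0
n=73: ⌊(74·77+189)/211⌋ − ⌊(73·77+189)/211⌋ = ⌊5887/211⌋ − ⌊5810/211⌋ = 27 − 27 = 0
n=74: ⌊(75·77+189)/211⌋ − ⌊(74·77+189)/211⌋ = ⌊5964/211⌋ − ⌊5887/211⌋ = 28 − 27 = 1
n=75: ⌊(76·77+189)/211⌋ − ⌊(75·77+189)/211⌋ = ⌊6041/211⌋ − ⌊5964/211⌋ = 28 − 28 = 0
n=76: ⌊(77·77+189)/211⌋ − ⌊(76·77+189)/211⌋ = ⌊6118/211⌋ − ⌊6041/211⌋ = 28 − 28 = 0


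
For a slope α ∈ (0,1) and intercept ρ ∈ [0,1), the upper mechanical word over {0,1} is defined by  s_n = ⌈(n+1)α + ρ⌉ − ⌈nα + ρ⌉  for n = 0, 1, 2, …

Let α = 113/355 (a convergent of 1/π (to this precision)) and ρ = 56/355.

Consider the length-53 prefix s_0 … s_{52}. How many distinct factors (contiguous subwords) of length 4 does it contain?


t_n = ⌈(n·113+56)/355⌉ for n = 0 … 53:
  n=0…9: ⌈56/355⌉=1 ⌈169/355⌉=1 ⌈282/355⌉=1 ⌈395/355⌉=2 ⌈508/355⌉=2 ⌈621/355⌉=2 ⌈734/355⌉=3 ⌈847/355⌉=3 ⌈960/355⌉=3 ⌈1073/355⌉=4
  n=10…19: ⌈1186/355⌉=4 ⌈1299/355⌉=4 ⌈1412/355⌉=4 ⌈1525/355⌉=5 ⌈1638/355⌉=5 ⌈1751/355⌉=5 ⌈1864/355⌉=6 ⌈1977/355⌉=6 ⌈2090/355⌉=6 ⌈2203/355⌉=7
  n=20…29: ⌈2316/355⌉=7 ⌈2429/355⌉=7 ⌈2542/355⌉=8 ⌈2655/355⌉=8 ⌈2768/355⌉=8 ⌈2881/355⌉=9 ⌈2994/355⌉=9 ⌈3107/355⌉=9 ⌈3220/355⌉=10 ⌈3333/355⌉=10
  n=30…39: ⌈3446/355⌉=10 ⌈3559/355⌉=11 ⌈3672/355⌉=11 ⌈3785/355⌉=11 ⌈3898/355⌉=11 ⌈4011/355⌉=12 ⌈4124/355⌉=12 ⌈4237/355⌉=12 ⌈4350/355⌉=13 ⌈4463/355⌉=13
  n=40…49: ⌈4576/355⌉=13 ⌈4689/355⌉=14 ⌈4802/355⌉=14 ⌈4915/355⌉=14 ⌈5028/355⌉=15 ⌈5141/355⌉=15 ⌈5254/355⌉=15 ⌈5367/355⌉=16 ⌈5480/355⌉=16 ⌈5593/355⌉=16
  n=50…53: ⌈5706/355⌉=17 ⌈5819/355⌉=17 ⌈5932/355⌉=17 ⌈6045/355⌉=18
s_n = t_(n+1) − t_n for n = 0 … 52 gives
prefix = 00100100100010010010010010010010001001001001001001001
slide a length-4 window over [0..3] … [49..52] (50 windows); first occurrence of each distinct factor:
  [  0..  3] 0010
  [  1..  4] 0100
  [  2..  5] 1001
  [  8.. 11] 1000
  [  9.. 12] 0001
  (the other 45 windows repeat one of these)
distinct factors: {0001, 0010, 0100, 1000, 1001}
count = 5  (Sturmian bound for length 4 is 5)

5


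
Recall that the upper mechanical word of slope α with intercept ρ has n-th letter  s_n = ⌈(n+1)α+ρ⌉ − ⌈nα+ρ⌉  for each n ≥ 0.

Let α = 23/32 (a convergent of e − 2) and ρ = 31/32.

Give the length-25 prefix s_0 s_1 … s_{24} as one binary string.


n=0: ⌈(1·23+31)/32⌉ − ⌈(0·23+31)/32⌉ = ⌈54/32⌉ − ⌈31/32⌉ = 2 − 1 = 1
n=1: ⌈(2·23+31)/32⌉ − ⌈(1·23+31)/32⌉ = ⌈77/32⌉ − ⌈54/32⌉ = 3 − 2 = 1
n=2: ⌈(3·23+31)/32⌉ − ⌈(2·23+31)/32⌉ = ⌈100/32⌉ − ⌈77/32⌉ = 4 − 3 = 1
n=3: ⌈(4·23+31)/32⌉ − ⌈(3·23+31)/32⌉ = ⌈123/32⌉ − ⌈100/32⌉ = 4 − 4 = 0
n=4: ⌈(5·23+31)/32⌉ − ⌈(4·23+31)/32⌉ = ⌈146/32⌉ − ⌈123/32⌉ = 5 − 4 = 1
n=5: ⌈(6·23+31)/32⌉ − ⌈(5·23+31)/32⌉ = ⌈169/32⌉ − ⌈146/32⌉ = 6 − 5 = 1
n=6: ⌈(7·23+31)/32⌉ − ⌈(6·23+31)/32⌉ = ⌈192/32⌉ − ⌈169/32⌉ = 6 − 6 = 0
n=7: ⌈(8·23+31)/32⌉ − ⌈(7·23+31)/32⌉ = ⌈215/32⌉ − ⌈192/32⌉ = 7 − 6 = 1
n=8: ⌈(9·23+31)/32⌉ − ⌈(8·23+31)/32⌉ = ⌈238/32⌉ − ⌈215/32⌉ = 8 − 7 = 1
n=9: ⌈(10·23+31)/32⌉ − ⌈(9·23+31)/32⌉ = ⌈261/32⌉ − ⌈238/32⌉ = 9 − 8 = 1
n=10: ⌈(11·23+31)/32⌉ − ⌈(10·23+31)/32⌉ = ⌈284/32⌉ − ⌈261/32⌉ = 9 − 9 = 0
n=11: ⌈(12·23+31)/32⌉ − ⌈(11·23+31)/32⌉ = ⌈307/32⌉ − ⌈284/32⌉ = 10 − 9 = 1
n=12: ⌈(13·23+31)/32⌉ − ⌈(12·23+31)/32⌉ = ⌈330/32⌉ − ⌈307/32⌉ = 11 − 10 = 1
n=13: ⌈(14·23+31)/32⌉ − ⌈(13·23+31)/32⌉ = ⌈353/32⌉ − ⌈330/32⌉ = 12 − 11 = 1
n=14: ⌈(15·23+31)/32⌉ − ⌈(14·23+31)/32⌉ = ⌈376/32⌉ − ⌈353/32⌉ = 12 − 12 = 0
n=15: ⌈(16·23+31)/32⌉ − ⌈(15·23+31)/32⌉ = ⌈399/32⌉ − ⌈376/32⌉ = 13 − 12 = 1
n=16: ⌈(17·23+31)/32⌉ − ⌈(16·23+31)/32⌉ = ⌈422/32⌉ − ⌈399/32⌉ = 14 − 13 = 1
n=17: ⌈(18·23+31)/32⌉ − ⌈(17·23+31)/32⌉ = ⌈445/32⌉ − ⌈422/32⌉ = 14 − 14 = 0
n=18: ⌈(19·23+31)/32⌉ − ⌈(18·23+31)/32⌉ = ⌈468/32⌉ − ⌈445/32⌉ = 15 − 14 = 1
n=19: ⌈(20·23+31)/32⌉ − ⌈(19·23+31)/32⌉ = ⌈491/32⌉ − ⌈468/32⌉ = 16 − 15 = 1
n=20: ⌈(21·23+31)/32⌉ − ⌈(20·23+31)/32⌉ = ⌈514/32⌉ − ⌈491/32⌉ = 17 − 16 = 1
n=21: ⌈(22·23+31)/32⌉ − ⌈(21·23+31)/32⌉ = ⌈537/32⌉ − ⌈514/32⌉ = 17 − 17 = 0
n=22: ⌈(23·23+31)/32⌉ − ⌈(22·23+31)/32⌉ = ⌈560/32⌉ − ⌈537/32⌉ = 18 − 17 = 1
n=23: ⌈(24·23+31)/32⌉ − ⌈(23·23+31)/32⌉ = ⌈583/32⌉ − ⌈560/32⌉ = 19 − 18 = 1
n=24: ⌈(25·23+31)/32⌉ − ⌈(24·23+31)/32⌉ = ⌈606/32⌉ − ⌈583/32⌉ = 19 − 19 = 0

1110110111011101101110110


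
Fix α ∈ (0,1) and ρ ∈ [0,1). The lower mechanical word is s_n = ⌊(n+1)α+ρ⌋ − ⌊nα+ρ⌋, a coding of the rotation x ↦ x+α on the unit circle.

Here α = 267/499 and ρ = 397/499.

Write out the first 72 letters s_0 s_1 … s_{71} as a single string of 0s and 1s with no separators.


101011010101010101011010101010101011010101010101101010101010101101010101

n=0: ⌊(1·267+397)/499⌋ − ⌊(0·267+397)/499⌋ = ⌊664/499⌋ − ⌊397/499⌋ = 1 − 0 = 1
n=1: ⌊(2·267+397)/499⌋ − ⌊(1·267+397)/499⌋ = ⌊931/499⌋ − ⌊664/499⌋ = 1 − 1 = 0
n=2: ⌊(3·267+397)/499⌋ − ⌊(2·267+397)/499⌋ = ⌊1198/499⌋ − ⌊931/499⌋ = 2 − 1 = 1
n=3: ⌊(4·267+397)/499⌋ − ⌊(3·267+397)/499⌋ = ⌊1465/499⌋ − ⌊1198/499⌋ = 2 − 2 = 0
n=4: ⌊(5·267+397)/499⌋ − ⌊(4·267+397)/499⌋ = ⌊1732/499⌋ − ⌊1465/499⌋ = 3 − 2 = 1
n=5: ⌊(6·267+397)/499⌋ − ⌊(5·267+397)/499⌋ = ⌊1999/499⌋ − ⌊1732/499⌋ = 4 − 3 = 1
n=6: ⌊(7·267+397)/499⌋ − ⌊(6·267+397)/499⌋ = ⌊2266/499⌋ − ⌊1999/499⌋ = 4 − 4 = 0
n=7: ⌊(8·267+397)/499⌋ − ⌊(7·267+397)/499⌋ = ⌊2533/499⌋ − ⌊2266/499⌋ = 5 − 4 = 1
n=8: ⌊(9·267+397)/499⌋ − ⌊(8·267+397)/499⌋ = ⌊2800/499⌋ − ⌊2533/499⌋ = 5 − 5 = 0
n=9: ⌊(10·267+397)/499⌋ − ⌊(9·267+397)/499⌋ = ⌊3067/499⌋ − ⌊2800/499⌋ = 6 − 5 = 1
n=10: ⌊(11·267+397)/499⌋ − ⌊(10·267+397)/499⌋ = ⌊3334/499⌋ − ⌊3067/499⌋ = 6 − 6 = 0
n=11: ⌊(12·267+397)/499⌋ − ⌊(11·267+397)/499⌋ = ⌊3601/499⌋ − ⌊3334/499⌋ = 7 − 6 = 1
n=12: ⌊(13·267+397)/499⌋ − ⌊(12·267+397)/499⌋ = ⌊3868/499⌋ − ⌊3601/499⌋ = 7 − 7 = 0
n=13: ⌊(14·267+397)/499⌋ − ⌊(13·267+397)/499⌋ = ⌊4135/499⌋ − ⌊3868/499⌋ = 8 − 7 = 1
n=14: ⌊(15·267+397)/499⌋ − ⌊(14·267+397)/499⌋ = ⌊4402/499⌋ − ⌊4135/499⌋ = 8 − 8 = 0
n=15: ⌊(16·267+397)/499⌋ − ⌊(15·267+397)/499⌋ = ⌊4669/499⌋ − ⌊4402/499⌋ = 9 − 8 = 1
n=16: ⌊(17·267+397)/499⌋ − ⌊(16·267+397)/499⌋ = ⌊4936/499⌋ − ⌊4669/499⌋ = 9 − 9 = 0
n=17: ⌊(18·267+397)/499⌋ − ⌊(17·267+397)/499⌋ = ⌊5203/499⌋ − ⌊4936/499⌋ = 10 − 9 = 1
n=18: ⌊(19·267+397)/499⌋ − ⌊(18·267+397)/499⌋ = ⌊5470/499⌋ − ⌊5203/499⌋ = 10 − 10 = 0
n=19: ⌊(20·267+397)/499⌋ − ⌊(19·267+397)/499⌋ = ⌊5737/499⌋ − ⌊5470/499⌋ = 11 − 10 = 1
n=20: ⌊(21·267+397)/499⌋ − ⌊(20·267+397)/499⌋ = ⌊6004/499⌋ − ⌊5737/499⌋ = 12 − 11 = 1
n=21: ⌊(22·267+397)/499⌋ − ⌊(21·267+397)/499⌋ = ⌊6271/499⌋ − ⌊6004/499⌋ = 12 − 12 = 0
n=22: ⌊(23·267+397)/499⌋ − ⌊(22·267+397)/499⌋ = ⌊6538/499⌋ − ⌊6271/499⌋ = 13 − 12 = 1
n=23: ⌊(24·267+397)/499⌋ − ⌊(23·267+397)/499⌋ = ⌊6805/499⌋ − ⌊6538/499⌋ = 13 − 13 = 0
n=24: ⌊(25·267+397)/499⌋ − ⌊(24·267+397)/499⌋ = ⌊7072/499⌋ − ⌊6805/499⌋ = 14 − 13 = 1
n=25: ⌊(26·267+397)/499⌋ − ⌊(25·267+397)/499⌋ = ⌊7339/499⌋ − ⌊7072/499⌋ = 14 − 14 = 0
n=26: ⌊(27·267+397)/499⌋ − ⌊(26·267+397)/499⌋ = ⌊7606/499⌋ − ⌊7339/499⌋ = 15 − 14 = 1
n=27: ⌊(28·267+397)/499⌋ − ⌊(27·267+397)/499⌋ = ⌊7873/499⌋ − ⌊7606/499⌋ = 15 − 15 = 0
n=28: ⌊(29·267+397)/499⌋ − ⌊(28·267+397)/499⌋ = ⌊8140/499⌋ − ⌊7873/499⌋ = 16 − 15 = 1
n=29: ⌊(30·267+397)/499⌋ − ⌊(29·267+397)/499⌋ = ⌊8407/499⌋ − ⌊8140/499⌋ = 16 − 16 = 0
n=30: ⌊(31·267+397)/499⌋ − ⌊(30·267+397)/499⌋ = ⌊8674/499⌋ − ⌊8407/499⌋ = 17 − 16 = 1
n=31: ⌊(32·267+397)/499⌋ − ⌊(31·267+397)/499⌋ = ⌊8941/499⌋ − ⌊8674/499⌋ = 17 − 17 = 0
n=32: ⌊(33·267+397)/499⌋ − ⌊(32·267+397)/499⌋ = ⌊9208/499⌋ − ⌊8941/499⌋ = 18 − 17 = 1
n=33: ⌊(34·267+397)/499⌋ − ⌊(33·267+397)/499⌋ = ⌊9475/499⌋ − ⌊9208/499⌋ = 18 − 18 = 0
n=34: ⌊(35·267+397)/499⌋ − ⌊(34·267+397)/499⌋ = ⌊9742/499⌋ − ⌊9475/499⌋ = 19 − 18 = 1
n=35: ⌊(36·267+397)/499⌋ − ⌊(35·267+397)/499⌋ = ⌊10009/499⌋ − ⌊9742/499⌋ = 20 − 19 = 1
n=36: ⌊(37·267+397)/499⌋ − ⌊(36·267+397)/499⌋ = ⌊10276/499⌋ − ⌊10009/499⌋ = 20 − 20 = 0
n=37: ⌊(38·267+397)/499⌋ − ⌊(37·267+397)/499⌋ = ⌊10543/499⌋ − ⌊10276/499⌋ = 21 − 20 = 1
n=38: ⌊(39·267+397)/499⌋ − ⌊(38·267+397)/499⌋ = ⌊10810/499⌋ − ⌊10543/499⌋ = 21 − 21 = 0
n=39: ⌊(40·267+397)/499⌋ − ⌊(39·267+397)/499⌋ = ⌊11077/499⌋ − ⌊10810/499⌋ = 22 − 21 = 1
n=40: ⌊(41·267+397)/499⌋ − ⌊(40·267+397)/499⌋ = ⌊11344/499⌋ − ⌊11077/499⌋ = 22 − 22 = 0
n=41: ⌊(42·267+397)/499⌋ − ⌊(41·267+397)/499⌋ = ⌊11611/499⌋ − ⌊11344/499⌋ = 23 − 22 = 1
n=42: ⌊(43·267+397)/499⌋ − ⌊(42·267+397)/499⌋ = ⌊11878/499⌋ − ⌊11611/499⌋ = 23 − 23 = 0
n=43: ⌊(44·267+397)/499⌋ − ⌊(43·267+397)/499⌋ = ⌊12145/499⌋ − ⌊11878/499⌋ = 24 − 23 = 1
n=44: ⌊(45·267+397)/499⌋ − ⌊(44·267+397)/499⌋ = ⌊12412/499⌋ − ⌊12145/499⌋ = 24 − 24 = 0
n=45: ⌊(46·267+397)/499⌋ − ⌊(45·267+397)/499⌋ = ⌊12679/499⌋ − ⌊12412/499⌋ = 25 − 24 = 1
n=46: ⌊(47·267+397)/499⌋ − ⌊(46·267+397)/499⌋ = ⌊12946/499⌋ − ⌊12679/499⌋ = 25 − 25 = 0
n=47: ⌊(48·267+397)/499⌋ − ⌊(47·267+397)/499⌋ = ⌊13213/499⌋ − ⌊12946/499⌋ = 26 − 25 = 1
n=48: ⌊(49·267+397)/499⌋ − ⌊(48·267+397)/499⌋ = ⌊13480/499⌋ − ⌊13213/499⌋ = 27 − 26 = 1
n=49: ⌊(50·267+397)/499⌋ − ⌊(49·267+397)/499⌋ = ⌊13747/499⌋ − ⌊13480/499⌋ = 27 − 27 = 0
n=50: ⌊(51·267+397)/499⌋ − ⌊(50·267+397)/499⌋ = ⌊14014/499⌋ − ⌊13747/499⌋ = 28 − 27 = 1
n=51: ⌊(52·267+397)/499⌋ − ⌊(51·267+397)/499⌋ = ⌊14281/499⌋ − ⌊14014/499⌋ = 28 − 28 = 0
n=52: ⌊(53·267+397)/499⌋ − ⌊(52·267+397)/499⌋ = ⌊14548/499⌋ − ⌊14281/499⌋ = 29 − 28 = 1
n=53: ⌊(54·267+397)/499⌋ − ⌊(53·267+397)/499⌋ = ⌊14815/499⌋ − ⌊14548/499⌋ = 29 − 29 = 0
n=54: ⌊(55·267+397)/499⌋ − ⌊(54·267+397)/499⌋ = ⌊15082/499⌋ − ⌊14815/499⌋ = 30 − 29 = 1
n=55: ⌊(56·267+397)/499⌋ − ⌊(55·267+397)/499⌋ = ⌊15349/499⌋ − ⌊15082/499⌋ = 30 − 30 = 0
n=56: ⌊(57·267+397)/499⌋ − ⌊(56·267+397)/499⌋ = ⌊15616/499⌋ − ⌊15349/499⌋ = 31 − 30 = 1
n=57: ⌊(58·267+397)/499⌋ − ⌊(57·267+397)/499⌋ = ⌊15883/499⌋ − ⌊15616/499⌋ = 31 − 31 = 0
n=58: ⌊(59·267+397)/499⌋ − ⌊(58·267+397)/499⌋ = ⌊16150/499⌋ − ⌊15883/499⌋ = 32 − 31 = 1
n=59: ⌊(60·267+397)/499⌋ − ⌊(59·267+397)/499⌋ = ⌊16417/499⌋ − ⌊16150/499⌋ = 32 − 32 = 0
n=60: ⌊(61·267+397)/499⌋ − ⌊(60·267+397)/499⌋ = ⌊16684/499⌋ − ⌊16417/499⌋ = 33 − 32 = 1
n=61: ⌊(62·267+397)/499⌋ − ⌊(61·267+397)/499⌋ = ⌊16951/499⌋ − ⌊16684/499⌋ = 33 − 33 = 0
n=62: ⌊(63·267+397)/499⌋ − ⌊(62·267+397)/499⌋ = ⌊17218/499⌋ − ⌊16951/499⌋ = 34 − 33 = 1
n=63: ⌊(64·267+397)/499⌋ − ⌊(63·267+397)/499⌋ = ⌊17485/499⌋ − ⌊17218/499⌋ = 35 − 34 = 1
n=64: ⌊(65·267+397)/499⌋ − ⌊(64·267+397)/499⌋ = ⌊17752/499⌋ − ⌊17485/499⌋ = 35 − 35 = 0
n=65: ⌊(66·267+397)/499⌋ − ⌊(65·267+397)/499⌋ = ⌊18019/499⌋ − ⌊17752/499⌋ = 36 − 35 = 1
n=66: ⌊(67·267+397)/499⌋ − ⌊(66·267+397)/499⌋ = ⌊18286/499⌋ − ⌊18019/499⌋ = 36 − 36 = 0
n=67: ⌊(68·267+397)/499⌋ − ⌊(67·267+397)/499⌋ = ⌊18553/499⌋ − ⌊18286/499⌋ = 37 − 36 = 1
n=68: ⌊(69·267+397)/499⌋ − ⌊(68·267+397)/499⌋ = ⌊18820/499⌋ − ⌊18553/499⌋ = 37 − 37 = 0
n=69: ⌊(70·267+397)/499⌋ − ⌊(69·267+397)/499⌋ = ⌊19087/499⌋ − ⌊18820/499⌋ = 38 − 37 = 1
n=70: ⌊(71·267+397)/499⌋ − ⌊(70·267+397)/499⌋ = ⌊19354/499⌋ − ⌊19087/499⌋ = 38 − 38 = 0
n=71: ⌊(72·267+397)/499⌋ − ⌊(71·267+397)/499⌋ = ⌊19621/499⌋ − ⌊19354/499⌋ = 39 − 38 = 1


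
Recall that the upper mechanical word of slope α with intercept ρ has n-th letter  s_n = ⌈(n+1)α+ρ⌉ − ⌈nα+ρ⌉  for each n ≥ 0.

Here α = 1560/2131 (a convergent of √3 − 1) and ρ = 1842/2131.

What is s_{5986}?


1

(n+1)α + ρ = (5987·1560 + 1842) / 2131 = 9341562/2131
nα + ρ     = (5986·1560 + 1842) / 2131 = 9340002/2131
⌈9341562/2131⌉ = 4384,  ⌈9340002/2131⌉ = 4383
s_{5986} = 4384 − 4383 = 1


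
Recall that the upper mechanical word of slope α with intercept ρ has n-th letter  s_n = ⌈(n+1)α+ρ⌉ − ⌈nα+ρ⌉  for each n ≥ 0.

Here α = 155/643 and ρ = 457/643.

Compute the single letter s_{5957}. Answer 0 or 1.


(n+1)α + ρ = (5958·155 + 457) / 643 = 923947/643
nα + ρ     = (5957·155 + 457) / 643 = 923792/643
⌈923947/643⌉ = 1437,  ⌈923792/643⌉ = 1437
s_{5957} = 1437 − 1437 = 0

0


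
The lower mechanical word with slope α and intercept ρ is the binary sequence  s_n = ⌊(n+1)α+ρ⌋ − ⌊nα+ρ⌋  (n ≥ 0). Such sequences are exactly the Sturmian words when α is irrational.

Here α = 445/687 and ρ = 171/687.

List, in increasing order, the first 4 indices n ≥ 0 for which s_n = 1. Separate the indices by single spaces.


1 2 4 5

n=0: ⌊616/687⌋−⌊171/687⌋ = 0−0 = 0
n=1: ⌊1061/687⌋−⌊616/687⌋ = 1−0 = 1  ← one
n=2: ⌊1506/687⌋−⌊1061/687⌋ = 2−1 = 1  ← one
n=3: ⌊1951/687⌋−⌊1506/687⌋ = 2−2 = 0
n=4: ⌊2396/687⌋−⌊1951/687⌋ = 3−2 = 1  ← one
n=5: ⌊2841/687⌋−⌊2396/687⌋ = 4−3 = 1  ← one
positions of the first 4 ones: 1 2 4 5


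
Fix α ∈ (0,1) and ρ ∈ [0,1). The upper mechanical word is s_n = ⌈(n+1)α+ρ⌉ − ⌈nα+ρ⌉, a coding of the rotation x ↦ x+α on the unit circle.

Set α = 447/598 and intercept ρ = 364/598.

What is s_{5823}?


0

(n+1)α + ρ = (5824·447 + 364) / 598 = 2603692/598
nα + ρ     = (5823·447 + 364) / 598 = 2603245/598
⌈2603692/598⌉ = 4354,  ⌈2603245/598⌉ = 4354
s_{5823} = 4354 − 4354 = 0


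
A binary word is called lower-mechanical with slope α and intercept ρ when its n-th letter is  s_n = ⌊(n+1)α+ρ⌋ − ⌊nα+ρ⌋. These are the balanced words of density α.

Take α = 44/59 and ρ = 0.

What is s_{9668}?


0

(n+1)α + ρ = (9669·44) / 59 = 425436/59
nα + ρ     = (9668·44) / 59 = 425392/59
⌊425436/59⌋ = 7210,  ⌊425392/59⌋ = 7210
s_{9668} = 7210 − 7210 = 0


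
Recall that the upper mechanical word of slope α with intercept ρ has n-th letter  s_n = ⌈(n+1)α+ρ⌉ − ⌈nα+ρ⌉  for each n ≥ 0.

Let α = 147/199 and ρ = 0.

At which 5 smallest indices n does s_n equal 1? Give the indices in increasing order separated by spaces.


n=0: ⌈147/199⌉−⌈0/199⌉ = 1−0 = 1  ← one
n=1: ⌈294/199⌉−⌈147/199⌉ = 2−1 = 1  ← one
n=2: ⌈441/199⌉−⌈294/199⌉ = 3−2 = 1  ← one
n=3: ⌈588/199⌉−⌈441/199⌉ = 3−3 = 0
n=4: ⌈735/199⌉−⌈588/199⌉ = 4−3 = 1  ← one
n=5: ⌈882/199⌉−⌈735/199⌉ = 5−4 = 1  ← one
positions of the first 5 ones: 0 1 2 4 5

0 1 2 4 5
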